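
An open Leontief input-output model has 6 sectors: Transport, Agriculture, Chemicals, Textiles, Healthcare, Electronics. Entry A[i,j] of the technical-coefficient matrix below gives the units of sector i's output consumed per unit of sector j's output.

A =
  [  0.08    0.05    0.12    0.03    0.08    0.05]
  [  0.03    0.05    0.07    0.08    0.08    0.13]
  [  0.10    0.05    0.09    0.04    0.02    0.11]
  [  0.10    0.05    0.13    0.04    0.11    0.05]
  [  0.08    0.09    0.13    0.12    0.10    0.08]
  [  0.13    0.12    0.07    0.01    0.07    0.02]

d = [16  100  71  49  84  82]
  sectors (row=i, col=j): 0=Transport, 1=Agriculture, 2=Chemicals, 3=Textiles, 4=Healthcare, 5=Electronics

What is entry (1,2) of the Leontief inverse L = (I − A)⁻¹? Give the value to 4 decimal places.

L[1,2] = 0.1510

Form M = I − A:
  [  0.92   -0.05   -0.12   -0.03   -0.08   -0.05]
  [ -0.03    0.95   -0.07   -0.08   -0.08   -0.13]
  [ -0.10   -0.05    0.91   -0.04   -0.02   -0.11]
  [ -0.10   -0.05   -0.13    0.96   -0.11   -0.05]
  [ -0.08   -0.09   -0.13   -0.12    0.90   -0.08]
  [ -0.13   -0.12   -0.07   -0.01   -0.07    0.98]
Leontief inverse L = M⁻¹:
  [  1.1459    0.1005    0.1960    0.0700    0.1321    0.1082]
  [  0.1045    1.1094    0.1510    0.1215    0.1407    0.1871]
  [  0.1665    0.1009    1.1616    0.0726    0.0710    0.1618]
  [  0.1776    0.1095    0.2211    1.0884    0.1726    0.1180]
  [  0.1770    0.1641    0.2429    0.1787    1.1814    0.1636]
  [  0.1911    0.1692    0.1471    0.0532    0.1260    1.0821]
Total output x = L · d:
  x_0 = 1.1459·16 + 0.1005·100 + 0.1960·71 + 0.0700·49 + 0.1321·84 + 0.1082·82 = 65.6982
  x_1 = 0.1045·16 + 1.1094·100 + 0.1510·71 + 0.1215·49 + 0.1407·84 + 0.1871·82 = 156.4504
  x_2 = 0.1665·16 + 0.1009·100 + 1.1616·71 + 0.0726·49 + 0.0710·84 + 0.1618·82 = 118.0090
  x_3 = 0.1776·16 + 0.1095·100 + 0.2211·71 + 1.0884·49 + 0.1726·84 + 0.1180·82 = 106.9991
  x_4 = 0.1770·16 + 0.1641·100 + 0.2429·71 + 0.1787·49 + 1.1814·84 + 0.1636·82 = 157.8945
  x_5 = 0.1911·16 + 0.1692·100 + 0.1471·71 + 0.0532·49 + 0.1260·84 + 1.0821·82 = 132.3450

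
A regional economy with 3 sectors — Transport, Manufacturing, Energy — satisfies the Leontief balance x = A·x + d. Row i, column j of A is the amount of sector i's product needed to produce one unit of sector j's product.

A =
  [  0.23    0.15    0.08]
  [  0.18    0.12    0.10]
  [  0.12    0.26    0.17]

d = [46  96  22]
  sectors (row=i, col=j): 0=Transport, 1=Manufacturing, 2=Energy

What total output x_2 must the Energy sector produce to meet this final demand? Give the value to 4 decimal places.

83.5414

Form M = I − A:
  [  0.77   -0.15   -0.08]
  [ -0.18    0.88   -0.10]
  [ -0.12   -0.26    0.83]
Leontief inverse L = M⁻¹:
  [  1.3921    0.2872    0.1688]
  [  0.3190    1.2441    0.1806]
  [  0.3012    0.4312    1.2858]
Total output x = L · d:
  x_0 = 1.3921·46 + 0.2872·96 + 0.1688·22 = 95.3188
  x_1 = 0.3190·46 + 1.2441·96 + 0.1806·22 = 138.0813
  x_2 = 0.3012·46 + 0.4312·96 + 1.2858·22 = 83.5414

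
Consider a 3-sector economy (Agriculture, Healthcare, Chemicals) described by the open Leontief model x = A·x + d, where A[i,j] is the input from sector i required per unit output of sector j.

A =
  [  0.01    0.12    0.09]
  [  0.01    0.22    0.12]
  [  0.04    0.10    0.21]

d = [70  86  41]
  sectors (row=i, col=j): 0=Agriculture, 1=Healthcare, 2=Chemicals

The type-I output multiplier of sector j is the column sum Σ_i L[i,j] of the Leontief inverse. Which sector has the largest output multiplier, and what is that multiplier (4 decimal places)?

Form M = I − A:
  [  0.99   -0.12   -0.09]
  [ -0.01    0.78   -0.12]
  [ -0.04   -0.10    0.79]
Leontief inverse L = M⁻¹:
  [  1.0176    0.1748    0.1425]
  [  0.0214    1.3112    0.2016]
  [  0.0542    0.1748    1.2986]
Total output x = L · d:
  x_0 = 1.0176·70 + 0.1748·86 + 0.1425·41 = 92.1106
  x_1 = 0.0214·70 + 1.3112·86 + 0.2016·41 = 122.5253
  x_2 = 0.0542·70 + 0.1748·86 + 1.2986·41 = 72.0721
Output multipliers (column sums of L):
  Agriculture: 1.0932
  Healthcare: 1.6608
  Chemicals: 1.6426

Healthcare (1.6608)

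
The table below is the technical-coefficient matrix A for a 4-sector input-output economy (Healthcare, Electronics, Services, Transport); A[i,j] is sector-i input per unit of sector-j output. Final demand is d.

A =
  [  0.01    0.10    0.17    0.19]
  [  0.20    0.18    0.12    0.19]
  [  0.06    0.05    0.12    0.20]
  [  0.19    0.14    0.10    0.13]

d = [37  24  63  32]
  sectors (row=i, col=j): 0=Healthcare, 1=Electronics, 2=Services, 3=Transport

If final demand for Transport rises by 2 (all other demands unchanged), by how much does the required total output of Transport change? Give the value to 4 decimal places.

2.6853

Form M = I − A:
  [  0.99   -0.10   -0.17   -0.19]
  [ -0.20    0.82   -0.12   -0.19]
  [ -0.06   -0.05    0.88   -0.20]
  [ -0.19   -0.14   -0.10    0.87]
Leontief inverse L = M⁻¹:
  [  1.1420    0.2193    0.2919    0.3644]
  [  0.3807    1.3621    0.3107    0.4520]
  [  0.1747    0.1571    1.2320    0.3557]
  [  0.3308    0.2851    0.2553    1.3426]
Total output x = L · d:
  x_0 = 1.1420·37 + 0.2193·24 + 0.2919·63 + 0.3644·32 = 77.5711
  x_1 = 0.3807·37 + 1.3621·24 + 0.3107·63 + 0.4520·32 = 80.8132
  x_2 = 0.1747·37 + 0.1571·24 + 1.2320·63 + 0.3557·32 = 99.2289
  x_3 = 0.3308·37 + 0.2851·24 + 0.2553·63 + 1.3426·32 = 78.1325
Δx_3 = L[3,3] · Δd_3 = 1.3426 · 2 = 2.6853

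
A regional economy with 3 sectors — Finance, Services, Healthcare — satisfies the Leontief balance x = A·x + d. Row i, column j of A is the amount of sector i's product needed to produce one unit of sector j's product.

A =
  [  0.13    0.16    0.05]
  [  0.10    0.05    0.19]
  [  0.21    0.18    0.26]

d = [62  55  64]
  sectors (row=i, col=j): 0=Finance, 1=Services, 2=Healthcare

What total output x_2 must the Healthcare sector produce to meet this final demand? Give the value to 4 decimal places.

137.1633

Form M = I − A:
  [  0.87   -0.16   -0.05]
  [ -0.10    0.95   -0.19]
  [ -0.21   -0.18    0.74]
Leontief inverse L = M⁻¹:
  [  1.2099    0.2305    0.1409]
  [  0.2061    1.1457    0.3081]
  [  0.3935    0.3441    1.4663]
Total output x = L · d:
  x_0 = 1.2099·62 + 0.2305·55 + 0.1409·64 = 96.7119
  x_1 = 0.2061·62 + 1.1457·55 + 0.3081·64 = 95.5076
  x_2 = 0.3935·62 + 0.3441·55 + 1.4663·64 = 137.1633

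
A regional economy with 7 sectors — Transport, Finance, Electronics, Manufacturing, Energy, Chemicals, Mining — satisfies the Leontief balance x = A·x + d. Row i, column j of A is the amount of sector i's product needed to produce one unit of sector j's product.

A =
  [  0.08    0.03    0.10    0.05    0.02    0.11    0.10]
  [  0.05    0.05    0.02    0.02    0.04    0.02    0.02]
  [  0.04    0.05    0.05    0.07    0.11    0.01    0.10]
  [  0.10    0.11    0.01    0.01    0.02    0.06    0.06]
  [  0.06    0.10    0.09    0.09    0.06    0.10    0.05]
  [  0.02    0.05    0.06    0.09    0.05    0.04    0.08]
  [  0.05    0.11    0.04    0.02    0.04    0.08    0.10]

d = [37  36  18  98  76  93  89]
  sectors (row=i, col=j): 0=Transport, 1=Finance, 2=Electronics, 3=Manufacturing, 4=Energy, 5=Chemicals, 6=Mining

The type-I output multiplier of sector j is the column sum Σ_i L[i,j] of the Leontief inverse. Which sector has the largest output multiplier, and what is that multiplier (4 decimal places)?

Mining (1.8619)

Form M = I − A:
  [  0.92   -0.03   -0.10   -0.05   -0.02   -0.11   -0.10]
  [ -0.05    0.95   -0.02   -0.02   -0.04   -0.02   -0.02]
  [ -0.04   -0.05    0.95   -0.07   -0.11   -0.01   -0.10]
  [ -0.10   -0.11   -0.01    0.99   -0.02   -0.06   -0.06]
  [ -0.06   -0.10   -0.09   -0.09    0.94   -0.10   -0.05]
  [ -0.02   -0.05   -0.06   -0.09   -0.05    0.96   -0.08]
  [ -0.05   -0.11   -0.04   -0.02   -0.04   -0.08    0.90]
Leontief inverse L = M⁻¹:
  [  1.1246    0.0879    0.1441    0.0921    0.0620    0.1583    0.1666]
  [  0.0715    1.0751    0.0406    0.0382    0.0571    0.0432    0.0459]
  [  0.0837    0.1082    1.0887    0.1050    0.1456    0.0576    0.1529]
  [  0.1335    0.1486    0.0429    1.0380    0.0458    0.0971    0.1033]
  [  0.1110    0.1638    0.1356    0.1350    1.1048    0.1506    0.1148]
  [  0.0580    0.1004    0.0906    0.1193    0.0814    1.0779    0.1270]
  [  0.0880    0.1606    0.0764    0.0541    0.0742    0.1213    1.1515]
Total output x = L · d:
  x_0 = 1.1246·37 + 0.0879·36 + 0.1441·18 + 0.0921·98 + 0.0620·76 + 0.1583·93 + 0.1666·89 = 90.6541
  x_1 = 0.0715·37 + 1.0751·36 + 0.0406·18 + 0.0382·98 + 0.0571·76 + 0.0432·93 + 0.0459·89 = 58.2669
  x_2 = 0.0837·37 + 0.1082·36 + 1.0887·18 + 0.1050·98 + 0.1456·76 + 0.0576·93 + 0.1529·89 = 66.9032
  x_3 = 0.1335·37 + 0.1486·36 + 0.0429·18 + 1.0380·98 + 0.0458·76 + 0.0971·93 + 0.1033·89 = 134.4822
  x_4 = 0.1110·37 + 0.1638·36 + 0.1356·18 + 0.1350·98 + 1.1048·76 + 0.1506·93 + 0.1148·89 = 133.8602
  x_5 = 0.0580·37 + 0.1004·36 + 0.0906·18 + 0.1193·98 + 0.0814·76 + 1.0779·93 + 0.1270·89 = 136.8194
  x_6 = 0.0880·37 + 0.1606·36 + 0.0764·18 + 0.0541·98 + 0.0742·76 + 0.1213·93 + 1.1515·89 = 135.1198
Output multipliers (column sums of L):
  Transport: 1.6702
  Finance: 1.8445
  Electronics: 1.6189
  Manufacturing: 1.5817
  Energy: 1.5709
  Chemicals: 1.7060
  Mining: 1.8619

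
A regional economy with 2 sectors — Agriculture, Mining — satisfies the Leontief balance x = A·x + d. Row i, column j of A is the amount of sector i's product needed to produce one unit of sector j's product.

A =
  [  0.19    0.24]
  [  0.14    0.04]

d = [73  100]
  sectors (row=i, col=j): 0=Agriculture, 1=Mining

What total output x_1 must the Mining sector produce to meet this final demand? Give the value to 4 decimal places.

122.6075

Form M = I − A:
  [  0.81   -0.24]
  [ -0.14    0.96]
Leontief inverse L = M⁻¹:
  [  1.2903    0.3226]
  [  0.1882    1.0887]
Total output x = L · d:
  x_0 = 1.2903·73 + 0.3226·100 = 126.4516
  x_1 = 0.1882·73 + 1.0887·100 = 122.6075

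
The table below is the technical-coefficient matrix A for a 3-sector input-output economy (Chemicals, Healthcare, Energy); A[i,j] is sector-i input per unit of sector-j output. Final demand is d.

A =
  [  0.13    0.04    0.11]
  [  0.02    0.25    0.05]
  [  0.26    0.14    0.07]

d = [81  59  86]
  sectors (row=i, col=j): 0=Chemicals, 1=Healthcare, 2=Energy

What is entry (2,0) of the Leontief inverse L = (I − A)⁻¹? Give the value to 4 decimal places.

Form M = I − A:
  [  0.87   -0.04   -0.11]
  [ -0.02    0.75   -0.05]
  [ -0.26   -0.14    0.93]
Leontief inverse L = M⁻¹:
  [  1.1952    0.0910    0.1463]
  [  0.0547    1.3510    0.0791]
  [  0.3424    0.2288    1.1281]
Total output x = L · d:
  x_0 = 1.1952·81 + 0.0910·59 + 0.1463·86 = 114.7644
  x_1 = 0.0547·81 + 1.3510·59 + 0.0791·86 = 90.9436
  x_2 = 0.3424·81 + 0.2288·59 + 1.1281·86 = 138.2482

L[2,0] = 0.3424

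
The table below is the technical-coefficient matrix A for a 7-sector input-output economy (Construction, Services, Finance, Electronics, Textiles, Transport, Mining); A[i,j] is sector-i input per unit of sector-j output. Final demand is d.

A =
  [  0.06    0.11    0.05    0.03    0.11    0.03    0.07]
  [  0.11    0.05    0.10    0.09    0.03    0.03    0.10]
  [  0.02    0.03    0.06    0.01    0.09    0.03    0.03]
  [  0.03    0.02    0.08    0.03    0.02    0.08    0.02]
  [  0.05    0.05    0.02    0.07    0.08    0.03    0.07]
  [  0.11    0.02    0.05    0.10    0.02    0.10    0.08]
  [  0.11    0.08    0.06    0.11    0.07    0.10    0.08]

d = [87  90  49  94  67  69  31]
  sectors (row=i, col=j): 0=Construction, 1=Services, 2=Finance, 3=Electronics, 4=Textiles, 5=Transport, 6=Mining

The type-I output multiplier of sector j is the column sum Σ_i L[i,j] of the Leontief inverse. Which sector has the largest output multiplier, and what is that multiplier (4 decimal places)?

Form M = I − A:
  [  0.94   -0.11   -0.05   -0.03   -0.11   -0.03   -0.07]
  [ -0.11    0.95   -0.10   -0.09   -0.03   -0.03   -0.10]
  [ -0.02   -0.03    0.94   -0.01   -0.09   -0.03   -0.03]
  [ -0.03   -0.02   -0.08    0.97   -0.02   -0.08   -0.02]
  [ -0.05   -0.05   -0.02   -0.07    0.92   -0.03   -0.07]
  [ -0.11   -0.02   -0.05   -0.10   -0.02    0.90   -0.08]
  [ -0.11   -0.08   -0.06   -0.11   -0.07   -0.10    0.92]
Leontief inverse L = M⁻¹:
  [  1.1185    0.1550    0.0984    0.0833    0.1613    0.0725    0.1255]
  [  0.1684    1.0992    0.1538    0.1408    0.0875    0.0799    0.1540]
  [  0.0502    0.0534    1.0847    0.0387    0.1204    0.0537    0.0597]
  [  0.0619    0.0418    0.1077    1.0580    0.0484    0.1081    0.0488]
  [  0.0953    0.0850    0.0582    0.1119    1.1192    0.0676    0.1119]
  [  0.1686    0.0650    0.1000    0.1512    0.0705    1.1527    0.1320]
  [  0.1846    0.1361    0.1240    0.1762    0.1334    0.1625    1.1479]
Total output x = L · d:
  x_0 = 1.1185·87 + 0.1550·90 + 0.0984·49 + 0.0833·94 + 0.1613·67 + 0.0725·69 + 0.1255·31 = 143.6080
  x_1 = 0.1684·87 + 1.0992·90 + 0.1538·49 + 0.1408·94 + 0.0875·67 + 0.0799·69 + 0.1540·31 = 150.5088
  x_2 = 0.0502·87 + 0.0534·90 + 1.0847·49 + 0.0387·94 + 0.1204·67 + 0.0537·69 + 0.0597·31 = 79.5812
  x_3 = 0.0619·87 + 0.0418·90 + 0.1077·49 + 1.0580·94 + 0.0484·67 + 0.1081·69 + 0.0488·31 = 126.0878
  x_4 = 0.0953·87 + 0.0850·90 + 0.0582·49 + 0.1119·94 + 1.1192·67 + 0.0676·69 + 0.1119·31 = 112.4247
  x_5 = 0.1686·87 + 0.0650·90 + 0.1000·49 + 0.1512·94 + 0.0705·67 + 1.1527·69 + 0.1320·31 = 127.9757
  x_6 = 0.1846·87 + 0.1361·90 + 0.1240·49 + 0.1762·94 + 0.1334·67 + 0.1625·69 + 1.1479·31 = 106.6841
Output multipliers (column sums of L):
  Construction: 1.8476
  Services: 1.6354
  Finance: 1.7268
  Electronics: 1.7600
  Textiles: 1.7407
  Transport: 1.6970
  Mining: 1.7799

Construction (1.8476)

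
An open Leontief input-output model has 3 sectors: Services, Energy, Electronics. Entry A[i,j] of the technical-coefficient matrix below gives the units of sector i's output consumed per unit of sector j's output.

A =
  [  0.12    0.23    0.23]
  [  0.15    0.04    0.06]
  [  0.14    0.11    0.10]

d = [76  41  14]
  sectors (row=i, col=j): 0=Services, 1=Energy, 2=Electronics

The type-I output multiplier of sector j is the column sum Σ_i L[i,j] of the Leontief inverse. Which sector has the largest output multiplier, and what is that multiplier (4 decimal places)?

Form M = I − A:
  [  0.88   -0.23   -0.23]
  [ -0.15    0.96   -0.06]
  [ -0.14   -0.11    0.90]
Leontief inverse L = M⁻¹:
  [  1.2484    0.3382    0.3416]
  [  0.2088    1.1063    0.1271]
  [  0.2197    0.1878    1.1798]
Total output x = L · d:
  x_0 = 1.2484·76 + 0.3382·41 + 0.3416·14 = 113.5243
  x_1 = 0.2088·76 + 1.1063·41 + 0.1271·14 = 63.0037
  x_2 = 0.2197·76 + 0.1878·41 + 1.1798·14 = 40.9153
Output multipliers (column sums of L):
  Services: 1.6769
  Energy: 1.6323
  Electronics: 1.6485

Services (1.6769)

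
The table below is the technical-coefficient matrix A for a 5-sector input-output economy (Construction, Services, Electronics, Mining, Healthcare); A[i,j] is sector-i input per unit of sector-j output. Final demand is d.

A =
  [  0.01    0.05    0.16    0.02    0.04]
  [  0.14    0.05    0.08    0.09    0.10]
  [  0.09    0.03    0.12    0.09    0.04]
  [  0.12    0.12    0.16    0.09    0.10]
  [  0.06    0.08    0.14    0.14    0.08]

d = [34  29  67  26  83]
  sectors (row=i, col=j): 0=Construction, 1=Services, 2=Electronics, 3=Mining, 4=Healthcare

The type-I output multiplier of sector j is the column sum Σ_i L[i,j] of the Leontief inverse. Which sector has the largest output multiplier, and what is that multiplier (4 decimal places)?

Form M = I − A:
  [  0.99   -0.05   -0.16   -0.02   -0.04]
  [ -0.14    0.95   -0.08   -0.09   -0.10]
  [ -0.09   -0.03    0.88   -0.09   -0.04]
  [ -0.12   -0.12   -0.16    0.91   -0.10]
  [ -0.06   -0.08   -0.14   -0.14    0.92]
Leontief inverse L = M⁻¹:
  [  1.0530    0.0764    0.2212    0.0634    0.0706]
  [  0.2012    1.1018    0.1895    0.1558    0.1537]
  [  0.1419    0.0704    1.2074    0.1421    0.0818]
  [  0.2056    0.1831    0.2950    1.1768    0.1696]
  [  0.1391    0.1394    0.2595    0.2184    1.1432]
Total output x = L · d:
  x_0 = 1.0530·34 + 0.0764·29 + 0.2212·67 + 0.0634·26 + 0.0706·83 = 60.3408
  x_1 = 0.2012·34 + 1.1018·29 + 0.1895·67 + 0.1558·26 + 0.1537·83 = 68.3002
  x_2 = 0.1419·34 + 0.0704·29 + 1.2074·67 + 0.1421·26 + 0.0818·83 = 98.2437
  x_3 = 0.2056·34 + 0.1831·29 + 0.2950·67 + 1.1768·26 + 0.1696·83 = 76.7338
  x_4 = 0.1391·34 + 0.1394·29 + 0.2595·67 + 0.2184·26 + 1.1432·83 = 126.7188
Output multipliers (column sums of L):
  Construction: 1.7408
  Services: 1.5710
  Electronics: 2.1726
  Mining: 1.7565
  Healthcare: 1.6188

Electronics (2.1726)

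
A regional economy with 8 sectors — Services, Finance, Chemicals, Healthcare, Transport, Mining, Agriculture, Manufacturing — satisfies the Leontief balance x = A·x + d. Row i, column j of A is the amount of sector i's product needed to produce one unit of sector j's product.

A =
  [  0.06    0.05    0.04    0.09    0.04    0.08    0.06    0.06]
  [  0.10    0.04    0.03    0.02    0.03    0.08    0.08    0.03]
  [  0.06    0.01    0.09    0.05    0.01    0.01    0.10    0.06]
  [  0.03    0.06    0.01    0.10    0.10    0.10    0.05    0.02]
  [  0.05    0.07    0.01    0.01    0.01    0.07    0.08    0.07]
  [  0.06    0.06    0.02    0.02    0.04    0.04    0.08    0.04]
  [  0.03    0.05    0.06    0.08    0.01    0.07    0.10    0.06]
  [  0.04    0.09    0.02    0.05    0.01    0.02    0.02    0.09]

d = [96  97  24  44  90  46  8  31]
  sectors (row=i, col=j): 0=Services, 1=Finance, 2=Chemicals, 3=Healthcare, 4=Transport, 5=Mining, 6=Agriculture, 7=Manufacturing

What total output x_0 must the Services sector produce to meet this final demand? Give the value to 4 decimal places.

139.0286

Form M = I − A:
  [  0.94   -0.05   -0.04   -0.09   -0.04   -0.08   -0.06   -0.06]
  [ -0.10    0.96   -0.03   -0.02   -0.03   -0.08   -0.08   -0.03]
  [ -0.06   -0.01    0.91   -0.05   -0.01   -0.01   -0.10   -0.06]
  [ -0.03   -0.06   -0.01    0.90   -0.10   -0.10   -0.05   -0.02]
  [ -0.05   -0.07   -0.01   -0.01    0.99   -0.07   -0.08   -0.07]
  [ -0.06   -0.06   -0.02   -0.02   -0.04    0.96   -0.08   -0.04]
  [ -0.03   -0.05   -0.06   -0.08   -0.01   -0.07    0.90   -0.06]
  [ -0.04   -0.09   -0.02   -0.05   -0.01   -0.02   -0.02    0.91]
Leontief inverse L = M⁻¹:
  [  1.1027    0.0955    0.0667    0.1358    0.0693    0.1304    0.1170    0.1020]
  [  0.1378    1.0778    0.0557    0.0596    0.0518    0.1229    0.1315    0.0677]
  [  0.0926    0.0443    1.1188    0.0924    0.0301    0.0478    0.1487    0.0976]
  [  0.0722    0.1055    0.0323    1.1401    0.1294    0.1524    0.1075    0.0592]
  [  0.0845    0.1053    0.0318    0.0432    1.0280    0.1068    0.1241    0.1040]
  [  0.0933    0.0936    0.0419    0.0535    0.0580    1.0781    0.1248    0.0733]
  [  0.0700    0.0920    0.0889    0.1254    0.0366    0.1166    1.1567    0.1005]
  [  0.0726    0.1228    0.0380    0.0809    0.0293    0.0547    0.0568    1.1204]
Total output x = L · d:
  x_0 = 1.1027·96 + 0.0955·97 + 0.0667·24 + 0.1358·44 + 0.0693·90 + 0.1304·46 + 0.1170·8 + 0.1020·31 = 139.0286
  x_1 = 0.1378·96 + 1.0778·97 + 0.0557·24 + 0.0596·44 + 0.0518·90 + 0.1229·46 + 0.1315·8 + 0.0677·31 = 135.1921
  x_2 = 0.0926·96 + 0.0443·97 + 1.1188·24 + 0.0924·44 + 0.0301·90 + 0.0478·46 + 0.1487·8 + 0.0976·31 = 53.2339
  x_3 = 0.0722·96 + 0.1055·97 + 0.0323·24 + 1.1401·44 + 0.1294·90 + 0.1524·46 + 0.1075·8 + 0.0592·31 = 89.4639
  x_4 = 0.0845·96 + 0.1053·97 + 0.0318·24 + 0.0432·44 + 1.0280·90 + 0.1068·46 + 0.1241·8 + 0.1040·31 = 122.6376
  x_5 = 0.0933·96 + 0.0936·97 + 0.0419·24 + 0.0535·44 + 0.0580·90 + 1.0781·46 + 0.1248·8 + 0.0733·31 = 79.4864
  x_6 = 0.0700·96 + 0.0920·97 + 0.0889·24 + 0.1254·44 + 0.0366·90 + 0.1166·46 + 1.1567·8 + 0.1005·31 = 44.3268
  x_7 = 0.0726·96 + 0.1228·97 + 0.0380·24 + 0.0809·44 + 0.0293·90 + 0.0547·46 + 0.0568·8 + 1.1204·31 = 63.7021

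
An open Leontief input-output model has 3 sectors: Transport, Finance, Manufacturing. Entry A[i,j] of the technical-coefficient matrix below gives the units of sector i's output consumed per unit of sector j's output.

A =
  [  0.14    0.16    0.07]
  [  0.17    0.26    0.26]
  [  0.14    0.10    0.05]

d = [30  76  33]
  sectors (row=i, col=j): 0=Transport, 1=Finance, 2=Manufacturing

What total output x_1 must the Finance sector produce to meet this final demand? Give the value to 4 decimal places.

138.4500

Form M = I − A:
  [  0.86   -0.16   -0.07]
  [ -0.17    0.74   -0.26]
  [ -0.14   -0.10    0.95]
Leontief inverse L = M⁻¹:
  [  1.2488    0.2933    0.1723]
  [  0.3651    1.4890    0.4344]
  [  0.2225    0.2000    1.1237]
Total output x = L · d:
  x_0 = 1.2488·30 + 0.2933·76 + 0.1723·33 = 65.4405
  x_1 = 0.3651·30 + 1.4890·76 + 0.4344·33 = 138.4500
  x_2 = 0.2225·30 + 0.2000·76 + 1.1237·33 = 58.9544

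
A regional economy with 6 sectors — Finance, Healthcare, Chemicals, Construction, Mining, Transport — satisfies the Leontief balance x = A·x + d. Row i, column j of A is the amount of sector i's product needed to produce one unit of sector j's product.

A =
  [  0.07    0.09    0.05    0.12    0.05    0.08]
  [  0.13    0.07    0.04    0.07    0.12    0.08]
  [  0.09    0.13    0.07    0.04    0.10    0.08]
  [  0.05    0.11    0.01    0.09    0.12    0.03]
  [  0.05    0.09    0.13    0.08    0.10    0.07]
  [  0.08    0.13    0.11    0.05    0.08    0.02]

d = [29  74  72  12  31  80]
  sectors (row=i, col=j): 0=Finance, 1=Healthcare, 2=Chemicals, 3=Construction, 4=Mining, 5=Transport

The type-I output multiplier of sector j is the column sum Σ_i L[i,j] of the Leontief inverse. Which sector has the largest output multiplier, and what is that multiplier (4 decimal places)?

Form M = I − A:
  [  0.93   -0.09   -0.05   -0.12   -0.05   -0.08]
  [ -0.13    0.93   -0.04   -0.07   -0.12   -0.08]
  [ -0.09   -0.13    0.93   -0.04   -0.10   -0.08]
  [ -0.05   -0.11   -0.01    0.91   -0.12   -0.03]
  [ -0.05   -0.09   -0.13   -0.08    0.90   -0.07]
  [ -0.08   -0.13   -0.11   -0.05   -0.08    0.98]
Leontief inverse L = M⁻¹:
  [  1.1392    0.1787    0.1055    0.1878    0.1356    0.1316]
  [  0.2053    1.1680    0.1091    0.1480    0.2115    0.1406]
  [  0.1712    0.2283    1.1397    0.1152    0.1947    0.1431]
  [  0.1116    0.1863    0.0635    1.1526    0.1988    0.0790]
  [  0.1306    0.1934    0.2003    0.1536    1.1987    0.1331]
  [  0.1558    0.2205    0.1706    0.1192    0.1690    1.0808]
Total output x = L · d:
  x_0 = 1.1392·29 + 0.1787·74 + 0.1055·72 + 0.1878·12 + 0.1356·31 + 0.1316·80 = 70.8393
  x_1 = 0.2053·29 + 1.1680·74 + 0.1091·72 + 0.1480·12 + 0.2115·31 + 0.1406·80 = 119.8221
  x_2 = 0.1712·29 + 0.2283·74 + 1.1397·72 + 0.1152·12 + 0.1947·31 + 0.1431·80 = 122.7805
  x_3 = 0.1116·29 + 0.1863·74 + 0.0635·72 + 1.1526·12 + 0.1988·31 + 0.0790·80 = 47.9105
  x_4 = 0.1306·29 + 0.1934·74 + 0.2003·72 + 0.1536·12 + 1.1987·31 + 0.1331·80 = 82.1748
  x_5 = 0.1558·29 + 0.2205·74 + 0.1706·72 + 0.1192·12 + 0.1690·31 + 1.0808·80 = 126.2443
Output multipliers (column sums of L):
  Finance: 1.9136
  Healthcare: 2.1752
  Chemicals: 1.7886
  Construction: 1.8764
  Mining: 2.1082
  Transport: 1.7082

Healthcare (2.1752)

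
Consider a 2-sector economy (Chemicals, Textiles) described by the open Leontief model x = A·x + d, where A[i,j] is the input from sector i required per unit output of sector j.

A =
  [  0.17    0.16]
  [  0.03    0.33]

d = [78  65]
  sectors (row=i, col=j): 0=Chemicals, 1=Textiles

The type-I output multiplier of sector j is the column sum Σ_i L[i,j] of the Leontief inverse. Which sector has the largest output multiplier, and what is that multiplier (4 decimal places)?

Form M = I − A:
  [  0.83   -0.16]
  [ -0.03    0.67]
Leontief inverse L = M⁻¹:
  [  1.2153    0.2902]
  [  0.0544    1.5055]
Total output x = L · d:
  x_0 = 1.2153·78 + 0.2902·65 = 113.6586
  x_1 = 0.0544·78 + 1.5055·65 = 102.1041
Output multipliers (column sums of L):
  Chemicals: 1.2697
  Textiles: 1.7958

Textiles (1.7958)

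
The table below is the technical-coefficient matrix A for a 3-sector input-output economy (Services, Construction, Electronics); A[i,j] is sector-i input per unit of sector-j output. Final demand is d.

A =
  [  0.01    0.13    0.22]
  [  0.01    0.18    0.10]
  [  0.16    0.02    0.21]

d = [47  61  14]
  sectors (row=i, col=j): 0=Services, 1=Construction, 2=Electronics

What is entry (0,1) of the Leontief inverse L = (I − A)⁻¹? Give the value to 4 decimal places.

L[0,1] = 0.1763

Form M = I − A:
  [  0.99   -0.13   -0.22]
  [ -0.01    0.82   -0.10]
  [ -0.16   -0.02    0.79]
Leontief inverse L = M⁻¹:
  [  1.0633    0.1763    0.3184]
  [  0.0394    1.2298    0.1666]
  [  0.2164    0.0669    1.3345]
Total output x = L · d:
  x_0 = 1.0633·47 + 0.1763·61 + 0.3184·14 = 65.1927
  x_1 = 0.0394·47 + 1.2298·61 + 0.1666·14 = 79.2012
  x_2 = 0.2164·47 + 0.0669·61 + 1.3345·14 = 32.9302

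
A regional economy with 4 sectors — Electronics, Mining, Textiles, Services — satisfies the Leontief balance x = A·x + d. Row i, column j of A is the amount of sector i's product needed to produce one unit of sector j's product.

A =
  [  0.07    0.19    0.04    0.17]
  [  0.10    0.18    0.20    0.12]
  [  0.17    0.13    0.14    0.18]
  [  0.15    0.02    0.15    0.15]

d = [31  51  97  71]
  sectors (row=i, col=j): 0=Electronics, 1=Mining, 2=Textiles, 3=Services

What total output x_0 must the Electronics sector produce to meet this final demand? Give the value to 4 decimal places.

93.8775

Form M = I − A:
  [  0.93   -0.19   -0.04   -0.17]
  [ -0.10    0.82   -0.20   -0.12]
  [ -0.17   -0.13    0.86   -0.18]
  [ -0.15   -0.02   -0.15    0.85]
Leontief inverse L = M⁻¹:
  [  1.1948    0.3140    0.1848    0.3224]
  [  0.2677    1.3502    0.3832    0.3253]
  [  0.3345    0.2953    1.3145    0.3870]
  [  0.2762    0.1393    0.2736    1.3093]
Total output x = L · d:
  x_0 = 1.1948·31 + 0.3140·51 + 0.1848·97 + 0.3224·71 = 93.8775
  x_1 = 0.2677·31 + 1.3502·51 + 0.3832·97 + 0.3253·71 = 137.4272
  x_2 = 0.3345·31 + 0.2953·51 + 1.3145·97 + 0.3870·71 = 180.4126
  x_3 = 0.2762·31 + 0.1393·51 + 0.2736·97 + 1.3093·71 = 135.1671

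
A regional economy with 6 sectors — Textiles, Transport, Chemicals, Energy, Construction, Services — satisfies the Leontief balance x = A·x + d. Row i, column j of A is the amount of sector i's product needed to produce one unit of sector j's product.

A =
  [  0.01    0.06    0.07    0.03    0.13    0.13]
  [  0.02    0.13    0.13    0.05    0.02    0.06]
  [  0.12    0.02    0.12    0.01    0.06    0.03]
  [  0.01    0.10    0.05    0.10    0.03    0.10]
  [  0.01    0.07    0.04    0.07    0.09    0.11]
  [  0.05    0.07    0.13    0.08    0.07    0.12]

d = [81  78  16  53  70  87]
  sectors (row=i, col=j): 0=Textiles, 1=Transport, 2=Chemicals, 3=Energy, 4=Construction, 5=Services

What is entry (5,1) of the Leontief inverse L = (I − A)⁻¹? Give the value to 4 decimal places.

Form M = I − A:
  [  0.99   -0.06   -0.07   -0.03   -0.13   -0.13]
  [ -0.02    0.87   -0.13   -0.05   -0.02   -0.06]
  [ -0.12   -0.02    0.88   -0.01   -0.06   -0.03]
  [ -0.01   -0.10   -0.05    0.90   -0.03   -0.10]
  [ -0.01   -0.07   -0.04   -0.07    0.91   -0.11]
  [ -0.05   -0.07   -0.13   -0.08   -0.07    0.88]
Leontief inverse L = M⁻¹:
  [  1.0420    0.1138    0.1411    0.0740    0.1783    0.1972]
  [  0.0556    1.1814    0.2030    0.0843    0.0587    0.1126]
  [  0.1494    0.0570    1.1760    0.0370    0.1078    0.0837]
  [  0.0375    0.1545    0.1170    1.1414    0.0663    0.1581]
  [  0.0363    0.1226    0.1041    0.1123    1.1305    0.1713]
  [  0.0920    0.1327    0.2168    0.1291    0.1267    1.1969]
Total output x = L · d:
  x_0 = 1.0420·81 + 0.1138·78 + 0.1411·16 + 0.0740·53 + 0.1783·70 + 0.1972·87 = 129.0994
  x_1 = 0.0556·81 + 1.1814·78 + 0.2030·16 + 0.0843·53 + 0.0587·70 + 0.1126·87 = 118.2811
  x_2 = 0.1494·81 + 0.0570·78 + 1.1760·16 + 0.0370·53 + 0.1078·70 + 0.0837·87 = 52.1580
  x_3 = 0.0375·81 + 0.1545·78 + 0.1170·16 + 1.1414·53 + 0.0663·70 + 0.1581·87 = 95.8473
  x_4 = 0.0363·81 + 0.1226·78 + 0.1041·16 + 0.1123·53 + 1.1305·70 + 0.1713·87 = 114.1627
  x_5 = 0.0920·81 + 0.1327·78 + 0.2168·16 + 0.1291·53 + 0.1267·70 + 1.1969·87 = 141.1072

L[5,1] = 0.1327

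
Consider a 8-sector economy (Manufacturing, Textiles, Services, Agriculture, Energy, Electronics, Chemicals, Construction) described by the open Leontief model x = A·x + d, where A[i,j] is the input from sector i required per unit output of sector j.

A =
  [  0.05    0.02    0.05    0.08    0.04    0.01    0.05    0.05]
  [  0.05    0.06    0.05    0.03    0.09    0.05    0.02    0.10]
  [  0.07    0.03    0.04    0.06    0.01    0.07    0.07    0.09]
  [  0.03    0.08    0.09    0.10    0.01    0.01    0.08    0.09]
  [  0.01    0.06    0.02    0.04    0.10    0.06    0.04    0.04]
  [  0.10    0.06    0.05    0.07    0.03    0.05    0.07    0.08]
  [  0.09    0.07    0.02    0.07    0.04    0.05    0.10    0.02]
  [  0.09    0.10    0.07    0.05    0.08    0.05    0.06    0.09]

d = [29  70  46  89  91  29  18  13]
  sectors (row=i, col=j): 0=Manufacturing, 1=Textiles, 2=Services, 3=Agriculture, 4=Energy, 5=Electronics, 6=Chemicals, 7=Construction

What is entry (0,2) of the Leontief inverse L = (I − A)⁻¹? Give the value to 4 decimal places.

Form M = I − A:
  [  0.95   -0.02   -0.05   -0.08   -0.04   -0.01   -0.05   -0.05]
  [ -0.05    0.94   -0.05   -0.03   -0.09   -0.05   -0.02   -0.10]
  [ -0.07   -0.03    0.96   -0.06   -0.01   -0.07   -0.07   -0.09]
  [ -0.03   -0.08   -0.09    0.90   -0.01   -0.01   -0.08   -0.09]
  [ -0.01   -0.06   -0.02   -0.04    0.90   -0.06   -0.04   -0.04]
  [ -0.10   -0.06   -0.05   -0.07   -0.03    0.95   -0.07   -0.08]
  [ -0.09   -0.07   -0.02   -0.07   -0.04   -0.05    0.90   -0.02]
  [ -0.09   -0.10   -0.07   -0.05   -0.08   -0.05   -0.06    0.91]
Leontief inverse L = M⁻¹:
  [  1.0880    0.0600    0.0835    0.1226    0.0704    0.0363    0.0915    0.0951]
  [  0.1000    1.1121    0.0911    0.0791    0.1377    0.0878    0.0680    0.1598]
  [  0.1249    0.0817    1.0829    0.1141    0.0491    0.1040    0.1233    0.1482]
  [  0.0880    0.1387    0.1386    1.1586    0.0541    0.0497    0.1385    0.1582]
  [  0.0492    0.1033    0.0519    0.0801    1.1394    0.0914    0.0797    0.0870]
  [  0.1589    0.1171    0.0982    0.1307    0.0763    1.0884    0.1285    0.1461]
  [  0.1407    0.1199    0.0608    0.1245    0.0810    0.0833    1.1525    0.0754]
  [  0.1554    0.1655    0.1232    0.1157    0.1385    0.0973    0.1237    1.1666]
Total output x = L · d:
  x_0 = 1.0880·29 + 0.0600·70 + 0.0835·46 + 0.1226·89 + 0.0704·91 + 0.0363·29 + 0.0915·18 + 0.0951·13 = 60.8450
  x_1 = 0.1000·29 + 1.1121·70 + 0.0911·46 + 0.0791·89 + 0.1377·91 + 0.0878·29 + 0.0680·18 + 0.1598·13 = 110.3547
  x_2 = 0.1249·29 + 0.0817·70 + 1.0829·46 + 0.1141·89 + 0.0491·91 + 0.1040·29 + 0.1233·18 + 0.1482·13 = 80.9431
  x_3 = 0.0880·29 + 0.1387·70 + 0.1386·46 + 1.1586·89 + 0.0541·91 + 0.0497·29 + 0.1385·18 + 0.1582·13 = 132.6586
  x_4 = 0.0492·29 + 0.1033·70 + 0.0519·46 + 0.0801·89 + 1.1394·91 + 0.0914·29 + 0.0797·18 + 0.0870·13 = 127.0715
  x_5 = 0.1589·29 + 0.1171·70 + 0.0982·46 + 0.1307·89 + 0.0763·91 + 1.0884·29 + 0.1285·18 + 0.1461·13 = 71.6743
  x_6 = 0.1407·29 + 0.1199·70 + 0.0608·46 + 0.1245·89 + 0.0810·91 + 0.0833·29 + 1.1525·18 + 0.0754·13 = 57.8553
  x_7 = 0.1554·29 + 0.1655·70 + 0.1232·46 + 0.1157·89 + 0.1385·91 + 0.0973·29 + 0.1237·18 + 1.1666·13 = 64.8695

L[0,2] = 0.0835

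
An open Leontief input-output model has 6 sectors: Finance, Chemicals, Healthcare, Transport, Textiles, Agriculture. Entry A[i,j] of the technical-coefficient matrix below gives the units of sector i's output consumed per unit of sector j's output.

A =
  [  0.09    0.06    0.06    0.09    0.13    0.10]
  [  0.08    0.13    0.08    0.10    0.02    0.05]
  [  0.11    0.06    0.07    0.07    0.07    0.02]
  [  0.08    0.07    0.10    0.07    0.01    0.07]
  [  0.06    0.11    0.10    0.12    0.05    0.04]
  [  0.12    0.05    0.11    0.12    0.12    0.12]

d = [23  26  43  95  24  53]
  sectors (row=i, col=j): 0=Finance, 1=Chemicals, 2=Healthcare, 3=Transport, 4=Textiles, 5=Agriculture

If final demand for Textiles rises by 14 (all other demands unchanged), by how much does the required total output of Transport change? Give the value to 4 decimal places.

Form M = I − A:
  [  0.91   -0.06   -0.06   -0.09   -0.13   -0.10]
  [ -0.08    0.87   -0.08   -0.10   -0.02   -0.05]
  [ -0.11   -0.06    0.93   -0.07   -0.07   -0.02]
  [ -0.08   -0.07   -0.10    0.93   -0.01   -0.07]
  [ -0.06   -0.11   -0.10   -0.12    0.95   -0.04]
  [ -0.12   -0.05   -0.11   -0.12   -0.12    0.88]
Leontief inverse L = M⁻¹:
  [  1.1816    0.1420    0.1502    0.1885    0.1992    0.1698]
  [  0.1589    1.2009    0.1535    0.1794    0.0738    0.1074]
  [  0.1770    0.1208    1.1333    0.1399    0.1205    0.0693]
  [  0.1516    0.1285    0.1646    1.1400    0.0630    0.1218]
  [  0.1406    0.1831    0.1765    0.2014    1.1030    0.0965]
  [  0.2321    0.1452    0.2174    0.2363    0.2054    1.2041]
Total output x = L · d:
  x_0 = 1.1816·23 + 0.1420·26 + 0.1502·43 + 0.1885·95 + 0.1992·24 + 0.1698·53 = 69.0200
  x_1 = 0.1589·23 + 1.2009·26 + 0.1535·43 + 0.1794·95 + 0.0738·24 + 0.1074·53 = 65.9909
  x_2 = 0.1770·23 + 0.1208·26 + 1.1333·43 + 0.1399·95 + 0.1205·24 + 0.0693·53 = 75.8043
  x_3 = 0.1516·23 + 0.1285·26 + 0.1646·43 + 1.1400·95 + 0.0630·24 + 0.1218·53 = 130.1724
  x_4 = 0.1406·23 + 0.1831·26 + 0.1765·43 + 0.2014·95 + 1.1030·24 + 0.0965·53 = 66.3027
  x_5 = 0.2321·23 + 0.1452·26 + 0.2174·43 + 0.2363·95 + 0.2054·24 + 1.2041·53 = 109.6562
Δx_3 = L[3,4] · Δd_4 = 0.0630 · 14 = 0.8816

0.8816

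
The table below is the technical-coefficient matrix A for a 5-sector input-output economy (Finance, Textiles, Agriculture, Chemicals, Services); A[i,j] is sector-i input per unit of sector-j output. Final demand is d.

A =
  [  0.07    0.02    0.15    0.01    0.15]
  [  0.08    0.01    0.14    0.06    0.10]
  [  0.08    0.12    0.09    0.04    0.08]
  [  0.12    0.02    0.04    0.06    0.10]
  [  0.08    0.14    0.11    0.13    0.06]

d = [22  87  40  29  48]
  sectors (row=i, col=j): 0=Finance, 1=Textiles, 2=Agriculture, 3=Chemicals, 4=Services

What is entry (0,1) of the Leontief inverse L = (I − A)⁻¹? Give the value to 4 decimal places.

Form M = I − A:
  [  0.93   -0.02   -0.15   -0.01   -0.15]
  [ -0.08    0.99   -0.14   -0.06   -0.10]
  [ -0.08   -0.12    0.91   -0.04   -0.08]
  [ -0.12   -0.02   -0.04    0.94   -0.10]
  [ -0.08   -0.14   -0.11   -0.13    0.94]
Leontief inverse L = M⁻¹:
  [  1.1275    0.0817    0.2267    0.0564    0.2139]
  [  0.1367    1.0635    0.2104    0.1009    0.1636]
  [  0.1383    0.1671    1.1689    0.0824    0.1481]
  [  0.1693    0.0607    0.1046    1.0959    0.1590]
  [  0.1559    0.1933    0.2019    0.1810    1.1457]
Total output x = L · d:
  x_0 = 1.1275·22 + 0.0817·87 + 0.2267·40 + 0.0564·29 + 0.2139·48 = 52.8823
  x_1 = 0.1367·22 + 1.0635·87 + 0.2104·40 + 0.1009·29 + 0.1636·48 = 114.7275
  x_2 = 0.1383·22 + 0.1671·87 + 1.1689·40 + 0.0824·29 + 0.1481·48 = 73.8324
  x_3 = 0.1693·22 + 0.0607·87 + 0.1046·40 + 1.0959·29 + 0.1590·48 = 52.6068
  x_4 = 0.1559·22 + 0.1933·87 + 0.2019·40 + 0.1810·29 + 1.1457·48 = 88.5669

L[0,1] = 0.0817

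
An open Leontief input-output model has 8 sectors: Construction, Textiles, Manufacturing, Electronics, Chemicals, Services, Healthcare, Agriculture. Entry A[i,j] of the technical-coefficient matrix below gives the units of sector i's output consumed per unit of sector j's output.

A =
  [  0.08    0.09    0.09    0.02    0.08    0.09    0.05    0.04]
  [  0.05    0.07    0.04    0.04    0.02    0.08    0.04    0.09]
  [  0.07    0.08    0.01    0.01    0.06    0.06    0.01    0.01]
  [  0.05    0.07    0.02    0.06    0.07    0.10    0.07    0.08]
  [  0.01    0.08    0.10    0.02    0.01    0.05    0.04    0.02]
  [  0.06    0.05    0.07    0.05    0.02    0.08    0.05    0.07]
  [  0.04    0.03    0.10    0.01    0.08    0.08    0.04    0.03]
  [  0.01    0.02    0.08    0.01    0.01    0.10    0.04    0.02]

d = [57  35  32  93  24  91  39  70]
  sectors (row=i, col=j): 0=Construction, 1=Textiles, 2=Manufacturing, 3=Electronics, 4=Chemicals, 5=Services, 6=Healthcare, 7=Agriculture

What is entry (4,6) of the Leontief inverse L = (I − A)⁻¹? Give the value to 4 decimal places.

L[4,6] = 0.0604

Form M = I − A:
  [  0.92   -0.09   -0.09   -0.02   -0.08   -0.09   -0.05   -0.04]
  [ -0.05    0.93   -0.04   -0.04   -0.02   -0.08   -0.04   -0.09]
  [ -0.07   -0.08    0.99   -0.01   -0.06   -0.06   -0.01   -0.01]
  [ -0.05   -0.07   -0.02    0.94   -0.07   -0.10   -0.07   -0.08]
  [ -0.01   -0.08   -0.10   -0.02    0.99   -0.05   -0.04   -0.02]
  [ -0.06   -0.05   -0.07   -0.05   -0.02    0.92   -0.05   -0.07]
  [ -0.04   -0.03   -0.10   -0.01   -0.08   -0.08    0.96   -0.03]
  [ -0.01   -0.02   -0.08   -0.01   -0.01   -0.10   -0.04    0.98]
Leontief inverse L = M⁻¹:
  [  1.1250    0.1481    0.1476    0.0446    0.1170    0.1601    0.0861    0.0811]
  [  0.0843    1.1120    0.0858    0.0605    0.0485    0.1394    0.0705    0.1245]
  [  0.0966    0.1155    1.0457    0.0260    0.0804    0.1018    0.0328    0.0373]
  [  0.0899    0.1214    0.0784    1.0855    0.1046    0.1708    0.1080    0.1219]
  [  0.0383    0.1142    0.1295    0.0351    1.0330    0.0923    0.0604    0.0458]
  [  0.0977    0.0957    0.1169    0.0712    0.0527    1.1415    0.0815    0.1049]
  [  0.0729    0.0732    0.1425    0.0274    0.1073    0.1305    1.0657    0.0575]
  [  0.0353    0.0488    0.1085    0.0236    0.0301    0.1373    0.0585    1.0416]
Total output x = L · d:
  x_0 = 1.1250·57 + 0.1481·35 + 0.1476·32 + 0.0446·93 + 0.1170·24 + 0.1601·91 + 0.0861·39 + 0.0811·70 = 104.5907
  x_1 = 0.0843·57 + 1.1120·35 + 0.0858·32 + 0.0605·93 + 0.0485·24 + 0.1394·91 + 0.0705·39 + 0.1245·70 = 77.4131
  x_2 = 0.0966·57 + 0.1155·35 + 1.0457·32 + 0.0260·93 + 0.0804·24 + 0.1018·91 + 0.0328·39 + 0.0373·70 = 60.5098
  x_3 = 0.0899·57 + 0.1214·35 + 0.0784·32 + 1.0855·93 + 0.1046·24 + 0.1708·91 + 0.1080·39 + 0.1219·70 = 143.6295
  x_4 = 0.0383·57 + 0.1142·35 + 0.1295·32 + 0.0351·93 + 1.0330·24 + 0.0923·91 + 0.0604·39 + 0.0458·70 = 52.3438
  x_5 = 0.0977·57 + 0.0957·35 + 0.1169·32 + 0.0712·93 + 0.0527·24 + 1.1415·91 + 0.0815·39 + 0.1049·70 = 134.9450
  x_6 = 0.0729·57 + 0.0732·35 + 0.1425·32 + 0.0274·93 + 0.1073·24 + 0.1305·91 + 1.0657·39 + 0.0575·70 = 73.8650
  x_7 = 0.0353·57 + 0.0488·35 + 0.1085·32 + 0.0236·93 + 0.0301·24 + 0.1373·91 + 0.0585·39 + 1.0416·70 = 97.7998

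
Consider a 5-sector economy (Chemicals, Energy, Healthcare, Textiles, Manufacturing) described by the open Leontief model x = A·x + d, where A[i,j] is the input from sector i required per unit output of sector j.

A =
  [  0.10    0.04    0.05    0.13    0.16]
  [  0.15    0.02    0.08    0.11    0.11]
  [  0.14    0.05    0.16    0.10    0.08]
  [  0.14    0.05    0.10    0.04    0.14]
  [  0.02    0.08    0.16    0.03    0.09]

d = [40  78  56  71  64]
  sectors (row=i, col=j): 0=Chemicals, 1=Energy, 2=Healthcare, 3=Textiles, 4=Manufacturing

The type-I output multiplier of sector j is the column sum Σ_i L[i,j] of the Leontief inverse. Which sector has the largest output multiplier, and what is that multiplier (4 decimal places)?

Form M = I − A:
  [  0.90   -0.04   -0.05   -0.13   -0.16]
  [ -0.15    0.98   -0.08   -0.11   -0.11]
  [ -0.14   -0.05    0.84   -0.10   -0.08]
  [ -0.14   -0.05   -0.10    0.96   -0.14]
  [ -0.02   -0.08   -0.16   -0.03    0.91]
Leontief inverse L = M⁻¹:
  [  1.1854    0.0875    0.1520    0.1946    0.2623]
  [  0.2380    1.0658    0.1778    0.1796    0.2139]
  [  0.2479    0.1005    1.2740    0.1839    0.1960]
  [  0.2254    0.0957    0.2005    1.1115    0.2398]
  [  0.0980    0.1164    0.2496    0.0890    1.1658]
Total output x = L · d:
  x_0 = 1.1854·40 + 0.0875·78 + 0.1520·56 + 0.1946·71 + 0.2623·64 = 93.3571
  x_1 = 0.2380·40 + 1.0658·78 + 0.1778·56 + 0.1796·71 + 0.2139·64 = 129.0498
  x_2 = 0.2479·40 + 0.1005·78 + 1.2740·56 + 0.1839·71 + 0.1960·64 = 114.7070
  x_3 = 0.2254·40 + 0.0957·78 + 0.2005·56 + 1.1115·71 + 0.2398·64 = 121.9807
  x_4 = 0.0980·40 + 0.1164·78 + 0.2496·56 + 0.0890·71 + 1.1658·64 = 107.9161
Output multipliers (column sums of L):
  Chemicals: 1.9947
  Energy: 1.4660
  Healthcare: 2.0540
  Textiles: 1.7587
  Manufacturing: 2.0780

Manufacturing (2.0780)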